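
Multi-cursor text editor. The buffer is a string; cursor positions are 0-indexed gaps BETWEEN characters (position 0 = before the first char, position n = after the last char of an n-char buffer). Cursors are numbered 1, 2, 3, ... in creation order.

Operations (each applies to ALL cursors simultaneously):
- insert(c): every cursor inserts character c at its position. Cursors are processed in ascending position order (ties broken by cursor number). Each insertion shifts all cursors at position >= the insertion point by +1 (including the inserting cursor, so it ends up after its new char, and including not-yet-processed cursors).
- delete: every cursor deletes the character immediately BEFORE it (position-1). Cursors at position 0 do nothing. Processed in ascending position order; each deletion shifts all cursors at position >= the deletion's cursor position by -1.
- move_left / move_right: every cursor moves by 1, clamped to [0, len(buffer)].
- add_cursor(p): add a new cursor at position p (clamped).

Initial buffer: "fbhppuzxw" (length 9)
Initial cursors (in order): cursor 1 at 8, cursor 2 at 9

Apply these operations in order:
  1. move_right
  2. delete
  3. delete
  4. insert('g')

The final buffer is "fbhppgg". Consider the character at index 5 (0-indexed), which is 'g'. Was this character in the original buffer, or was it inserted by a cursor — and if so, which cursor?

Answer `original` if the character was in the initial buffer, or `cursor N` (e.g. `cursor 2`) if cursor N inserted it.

Answer: cursor 1

Derivation:
After op 1 (move_right): buffer="fbhppuzxw" (len 9), cursors c1@9 c2@9, authorship .........
After op 2 (delete): buffer="fbhppuz" (len 7), cursors c1@7 c2@7, authorship .......
After op 3 (delete): buffer="fbhpp" (len 5), cursors c1@5 c2@5, authorship .....
After op 4 (insert('g')): buffer="fbhppgg" (len 7), cursors c1@7 c2@7, authorship .....12
Authorship (.=original, N=cursor N): . . . . . 1 2
Index 5: author = 1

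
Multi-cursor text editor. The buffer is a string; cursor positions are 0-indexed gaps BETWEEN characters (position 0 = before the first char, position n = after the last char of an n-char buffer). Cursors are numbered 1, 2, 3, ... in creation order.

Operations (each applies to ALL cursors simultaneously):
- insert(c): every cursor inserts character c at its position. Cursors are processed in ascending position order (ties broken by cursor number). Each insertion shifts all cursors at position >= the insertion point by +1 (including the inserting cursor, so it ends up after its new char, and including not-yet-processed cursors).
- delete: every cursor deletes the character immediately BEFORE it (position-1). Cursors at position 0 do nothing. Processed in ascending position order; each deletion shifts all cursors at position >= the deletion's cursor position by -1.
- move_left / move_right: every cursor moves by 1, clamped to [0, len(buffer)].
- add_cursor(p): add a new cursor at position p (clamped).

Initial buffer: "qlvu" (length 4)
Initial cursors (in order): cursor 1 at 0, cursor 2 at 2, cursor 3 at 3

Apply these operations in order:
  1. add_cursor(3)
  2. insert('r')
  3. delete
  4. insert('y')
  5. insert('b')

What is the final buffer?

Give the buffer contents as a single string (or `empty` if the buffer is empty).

After op 1 (add_cursor(3)): buffer="qlvu" (len 4), cursors c1@0 c2@2 c3@3 c4@3, authorship ....
After op 2 (insert('r')): buffer="rqlrvrru" (len 8), cursors c1@1 c2@4 c3@7 c4@7, authorship 1..2.34.
After op 3 (delete): buffer="qlvu" (len 4), cursors c1@0 c2@2 c3@3 c4@3, authorship ....
After op 4 (insert('y')): buffer="yqlyvyyu" (len 8), cursors c1@1 c2@4 c3@7 c4@7, authorship 1..2.34.
After op 5 (insert('b')): buffer="ybqlybvyybbu" (len 12), cursors c1@2 c2@6 c3@11 c4@11, authorship 11..22.3434.

Answer: ybqlybvyybbu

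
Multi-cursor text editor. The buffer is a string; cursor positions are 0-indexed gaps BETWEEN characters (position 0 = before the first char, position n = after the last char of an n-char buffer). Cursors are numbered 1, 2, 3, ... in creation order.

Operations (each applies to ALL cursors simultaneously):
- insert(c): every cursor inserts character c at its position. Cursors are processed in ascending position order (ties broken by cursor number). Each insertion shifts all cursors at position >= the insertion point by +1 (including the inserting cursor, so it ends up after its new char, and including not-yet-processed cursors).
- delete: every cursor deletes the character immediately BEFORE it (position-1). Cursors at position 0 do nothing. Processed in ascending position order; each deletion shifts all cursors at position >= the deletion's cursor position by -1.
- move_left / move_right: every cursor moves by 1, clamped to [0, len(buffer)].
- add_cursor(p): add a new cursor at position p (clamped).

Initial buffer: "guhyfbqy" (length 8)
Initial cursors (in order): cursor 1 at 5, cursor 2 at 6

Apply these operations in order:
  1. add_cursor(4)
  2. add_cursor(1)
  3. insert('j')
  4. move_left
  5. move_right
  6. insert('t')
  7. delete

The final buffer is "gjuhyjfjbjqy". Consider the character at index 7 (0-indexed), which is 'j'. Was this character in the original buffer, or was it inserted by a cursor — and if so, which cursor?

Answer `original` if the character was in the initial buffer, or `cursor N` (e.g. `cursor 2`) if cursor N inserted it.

Answer: cursor 1

Derivation:
After op 1 (add_cursor(4)): buffer="guhyfbqy" (len 8), cursors c3@4 c1@5 c2@6, authorship ........
After op 2 (add_cursor(1)): buffer="guhyfbqy" (len 8), cursors c4@1 c3@4 c1@5 c2@6, authorship ........
After op 3 (insert('j')): buffer="gjuhyjfjbjqy" (len 12), cursors c4@2 c3@6 c1@8 c2@10, authorship .4...3.1.2..
After op 4 (move_left): buffer="gjuhyjfjbjqy" (len 12), cursors c4@1 c3@5 c1@7 c2@9, authorship .4...3.1.2..
After op 5 (move_right): buffer="gjuhyjfjbjqy" (len 12), cursors c4@2 c3@6 c1@8 c2@10, authorship .4...3.1.2..
After op 6 (insert('t')): buffer="gjtuhyjtfjtbjtqy" (len 16), cursors c4@3 c3@8 c1@11 c2@14, authorship .44...33.11.22..
After op 7 (delete): buffer="gjuhyjfjbjqy" (len 12), cursors c4@2 c3@6 c1@8 c2@10, authorship .4...3.1.2..
Authorship (.=original, N=cursor N): . 4 . . . 3 . 1 . 2 . .
Index 7: author = 1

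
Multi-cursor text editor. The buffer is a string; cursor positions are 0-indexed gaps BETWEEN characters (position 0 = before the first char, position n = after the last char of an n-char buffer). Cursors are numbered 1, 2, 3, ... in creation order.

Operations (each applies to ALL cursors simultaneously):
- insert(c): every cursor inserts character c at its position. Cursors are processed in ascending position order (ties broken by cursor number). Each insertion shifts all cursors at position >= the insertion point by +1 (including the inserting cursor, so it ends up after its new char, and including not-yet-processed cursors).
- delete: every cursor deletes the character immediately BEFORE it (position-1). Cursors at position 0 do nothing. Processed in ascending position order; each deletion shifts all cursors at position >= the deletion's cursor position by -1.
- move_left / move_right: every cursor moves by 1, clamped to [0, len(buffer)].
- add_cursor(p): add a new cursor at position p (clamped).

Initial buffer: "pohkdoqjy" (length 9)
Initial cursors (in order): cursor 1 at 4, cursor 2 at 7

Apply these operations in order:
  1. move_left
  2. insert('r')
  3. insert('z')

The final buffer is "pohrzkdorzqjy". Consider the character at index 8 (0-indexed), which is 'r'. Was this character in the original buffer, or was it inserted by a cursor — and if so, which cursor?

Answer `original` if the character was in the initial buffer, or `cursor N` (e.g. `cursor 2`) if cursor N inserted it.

After op 1 (move_left): buffer="pohkdoqjy" (len 9), cursors c1@3 c2@6, authorship .........
After op 2 (insert('r')): buffer="pohrkdorqjy" (len 11), cursors c1@4 c2@8, authorship ...1...2...
After op 3 (insert('z')): buffer="pohrzkdorzqjy" (len 13), cursors c1@5 c2@10, authorship ...11...22...
Authorship (.=original, N=cursor N): . . . 1 1 . . . 2 2 . . .
Index 8: author = 2

Answer: cursor 2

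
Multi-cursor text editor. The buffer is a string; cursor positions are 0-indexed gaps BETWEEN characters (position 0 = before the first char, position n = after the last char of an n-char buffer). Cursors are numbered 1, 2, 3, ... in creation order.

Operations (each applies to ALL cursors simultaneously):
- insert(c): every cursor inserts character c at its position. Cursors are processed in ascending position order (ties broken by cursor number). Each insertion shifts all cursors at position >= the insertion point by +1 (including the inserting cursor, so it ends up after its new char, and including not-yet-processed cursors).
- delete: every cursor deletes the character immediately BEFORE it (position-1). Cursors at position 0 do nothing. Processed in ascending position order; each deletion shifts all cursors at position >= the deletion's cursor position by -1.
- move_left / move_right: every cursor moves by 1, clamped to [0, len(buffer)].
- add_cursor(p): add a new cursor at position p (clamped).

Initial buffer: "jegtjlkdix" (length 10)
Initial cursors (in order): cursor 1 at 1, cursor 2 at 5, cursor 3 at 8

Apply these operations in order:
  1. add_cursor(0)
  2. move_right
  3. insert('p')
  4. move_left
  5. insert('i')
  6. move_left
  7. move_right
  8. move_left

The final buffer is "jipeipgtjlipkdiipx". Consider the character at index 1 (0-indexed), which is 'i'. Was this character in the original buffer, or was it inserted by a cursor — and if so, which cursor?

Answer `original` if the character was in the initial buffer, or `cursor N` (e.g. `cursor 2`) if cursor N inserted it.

After op 1 (add_cursor(0)): buffer="jegtjlkdix" (len 10), cursors c4@0 c1@1 c2@5 c3@8, authorship ..........
After op 2 (move_right): buffer="jegtjlkdix" (len 10), cursors c4@1 c1@2 c2@6 c3@9, authorship ..........
After op 3 (insert('p')): buffer="jpepgtjlpkdipx" (len 14), cursors c4@2 c1@4 c2@9 c3@13, authorship .4.1....2...3.
After op 4 (move_left): buffer="jpepgtjlpkdipx" (len 14), cursors c4@1 c1@3 c2@8 c3@12, authorship .4.1....2...3.
After op 5 (insert('i')): buffer="jipeipgtjlipkdiipx" (len 18), cursors c4@2 c1@5 c2@11 c3@16, authorship .44.11....22...33.
After op 6 (move_left): buffer="jipeipgtjlipkdiipx" (len 18), cursors c4@1 c1@4 c2@10 c3@15, authorship .44.11....22...33.
After op 7 (move_right): buffer="jipeipgtjlipkdiipx" (len 18), cursors c4@2 c1@5 c2@11 c3@16, authorship .44.11....22...33.
After op 8 (move_left): buffer="jipeipgtjlipkdiipx" (len 18), cursors c4@1 c1@4 c2@10 c3@15, authorship .44.11....22...33.
Authorship (.=original, N=cursor N): . 4 4 . 1 1 . . . . 2 2 . . . 3 3 .
Index 1: author = 4

Answer: cursor 4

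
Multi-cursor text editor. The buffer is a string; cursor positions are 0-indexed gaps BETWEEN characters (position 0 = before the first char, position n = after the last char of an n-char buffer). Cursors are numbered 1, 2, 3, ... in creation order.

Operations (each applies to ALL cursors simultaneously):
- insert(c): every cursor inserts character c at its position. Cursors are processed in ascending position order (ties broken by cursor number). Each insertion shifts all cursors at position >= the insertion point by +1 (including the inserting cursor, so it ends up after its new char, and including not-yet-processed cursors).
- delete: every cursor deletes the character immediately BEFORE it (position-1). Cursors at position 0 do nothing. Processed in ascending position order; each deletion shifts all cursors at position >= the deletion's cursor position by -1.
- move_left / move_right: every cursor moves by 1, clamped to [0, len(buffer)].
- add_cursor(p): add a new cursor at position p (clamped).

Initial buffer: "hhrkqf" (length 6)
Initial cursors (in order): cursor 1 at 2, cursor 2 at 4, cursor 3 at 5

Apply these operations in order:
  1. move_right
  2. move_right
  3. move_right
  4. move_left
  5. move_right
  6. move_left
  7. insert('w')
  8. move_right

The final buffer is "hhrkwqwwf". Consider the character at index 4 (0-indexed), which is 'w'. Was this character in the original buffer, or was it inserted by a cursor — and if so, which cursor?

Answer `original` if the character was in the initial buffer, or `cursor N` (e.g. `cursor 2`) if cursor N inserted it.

After op 1 (move_right): buffer="hhrkqf" (len 6), cursors c1@3 c2@5 c3@6, authorship ......
After op 2 (move_right): buffer="hhrkqf" (len 6), cursors c1@4 c2@6 c3@6, authorship ......
After op 3 (move_right): buffer="hhrkqf" (len 6), cursors c1@5 c2@6 c3@6, authorship ......
After op 4 (move_left): buffer="hhrkqf" (len 6), cursors c1@4 c2@5 c3@5, authorship ......
After op 5 (move_right): buffer="hhrkqf" (len 6), cursors c1@5 c2@6 c3@6, authorship ......
After op 6 (move_left): buffer="hhrkqf" (len 6), cursors c1@4 c2@5 c3@5, authorship ......
After op 7 (insert('w')): buffer="hhrkwqwwf" (len 9), cursors c1@5 c2@8 c3@8, authorship ....1.23.
After op 8 (move_right): buffer="hhrkwqwwf" (len 9), cursors c1@6 c2@9 c3@9, authorship ....1.23.
Authorship (.=original, N=cursor N): . . . . 1 . 2 3 .
Index 4: author = 1

Answer: cursor 1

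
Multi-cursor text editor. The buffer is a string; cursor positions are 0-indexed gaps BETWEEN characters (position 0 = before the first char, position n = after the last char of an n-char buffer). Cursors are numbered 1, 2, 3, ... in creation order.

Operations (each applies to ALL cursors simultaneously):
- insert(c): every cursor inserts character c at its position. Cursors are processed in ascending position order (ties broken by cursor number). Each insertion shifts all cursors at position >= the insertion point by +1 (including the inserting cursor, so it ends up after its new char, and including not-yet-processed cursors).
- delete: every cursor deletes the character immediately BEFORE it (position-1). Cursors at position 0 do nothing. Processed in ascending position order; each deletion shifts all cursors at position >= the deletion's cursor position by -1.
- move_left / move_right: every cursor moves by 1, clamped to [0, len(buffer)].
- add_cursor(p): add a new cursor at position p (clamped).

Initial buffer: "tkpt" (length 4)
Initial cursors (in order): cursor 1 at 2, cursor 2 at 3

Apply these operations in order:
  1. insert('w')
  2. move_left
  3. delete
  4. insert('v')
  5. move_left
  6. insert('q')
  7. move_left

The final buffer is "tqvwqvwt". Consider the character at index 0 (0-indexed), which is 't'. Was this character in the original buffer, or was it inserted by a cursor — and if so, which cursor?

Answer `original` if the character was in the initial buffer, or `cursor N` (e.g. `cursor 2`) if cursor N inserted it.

After op 1 (insert('w')): buffer="tkwpwt" (len 6), cursors c1@3 c2@5, authorship ..1.2.
After op 2 (move_left): buffer="tkwpwt" (len 6), cursors c1@2 c2@4, authorship ..1.2.
After op 3 (delete): buffer="twwt" (len 4), cursors c1@1 c2@2, authorship .12.
After op 4 (insert('v')): buffer="tvwvwt" (len 6), cursors c1@2 c2@4, authorship .1122.
After op 5 (move_left): buffer="tvwvwt" (len 6), cursors c1@1 c2@3, authorship .1122.
After op 6 (insert('q')): buffer="tqvwqvwt" (len 8), cursors c1@2 c2@5, authorship .111222.
After op 7 (move_left): buffer="tqvwqvwt" (len 8), cursors c1@1 c2@4, authorship .111222.
Authorship (.=original, N=cursor N): . 1 1 1 2 2 2 .
Index 0: author = original

Answer: original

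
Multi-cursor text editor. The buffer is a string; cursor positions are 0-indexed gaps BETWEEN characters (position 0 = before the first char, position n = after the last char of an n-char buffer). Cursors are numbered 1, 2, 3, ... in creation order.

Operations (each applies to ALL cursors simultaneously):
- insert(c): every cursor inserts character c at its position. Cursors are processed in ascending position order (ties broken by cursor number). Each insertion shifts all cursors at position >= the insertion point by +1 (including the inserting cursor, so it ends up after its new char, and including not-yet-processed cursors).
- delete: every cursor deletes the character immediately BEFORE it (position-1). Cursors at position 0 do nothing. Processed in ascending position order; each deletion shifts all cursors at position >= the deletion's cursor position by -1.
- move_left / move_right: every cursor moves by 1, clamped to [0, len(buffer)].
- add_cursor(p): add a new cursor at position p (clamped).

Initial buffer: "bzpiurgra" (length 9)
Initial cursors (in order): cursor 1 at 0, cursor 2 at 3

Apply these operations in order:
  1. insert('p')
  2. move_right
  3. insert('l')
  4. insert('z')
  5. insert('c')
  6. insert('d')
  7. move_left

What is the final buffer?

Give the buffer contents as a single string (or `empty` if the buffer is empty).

After op 1 (insert('p')): buffer="pbzppiurgra" (len 11), cursors c1@1 c2@5, authorship 1...2......
After op 2 (move_right): buffer="pbzppiurgra" (len 11), cursors c1@2 c2@6, authorship 1...2......
After op 3 (insert('l')): buffer="pblzppilurgra" (len 13), cursors c1@3 c2@8, authorship 1.1..2.2.....
After op 4 (insert('z')): buffer="pblzzppilzurgra" (len 15), cursors c1@4 c2@10, authorship 1.11..2.22.....
After op 5 (insert('c')): buffer="pblzczppilzcurgra" (len 17), cursors c1@5 c2@12, authorship 1.111..2.222.....
After op 6 (insert('d')): buffer="pblzcdzppilzcdurgra" (len 19), cursors c1@6 c2@14, authorship 1.1111..2.2222.....
After op 7 (move_left): buffer="pblzcdzppilzcdurgra" (len 19), cursors c1@5 c2@13, authorship 1.1111..2.2222.....

Answer: pblzcdzppilzcdurgra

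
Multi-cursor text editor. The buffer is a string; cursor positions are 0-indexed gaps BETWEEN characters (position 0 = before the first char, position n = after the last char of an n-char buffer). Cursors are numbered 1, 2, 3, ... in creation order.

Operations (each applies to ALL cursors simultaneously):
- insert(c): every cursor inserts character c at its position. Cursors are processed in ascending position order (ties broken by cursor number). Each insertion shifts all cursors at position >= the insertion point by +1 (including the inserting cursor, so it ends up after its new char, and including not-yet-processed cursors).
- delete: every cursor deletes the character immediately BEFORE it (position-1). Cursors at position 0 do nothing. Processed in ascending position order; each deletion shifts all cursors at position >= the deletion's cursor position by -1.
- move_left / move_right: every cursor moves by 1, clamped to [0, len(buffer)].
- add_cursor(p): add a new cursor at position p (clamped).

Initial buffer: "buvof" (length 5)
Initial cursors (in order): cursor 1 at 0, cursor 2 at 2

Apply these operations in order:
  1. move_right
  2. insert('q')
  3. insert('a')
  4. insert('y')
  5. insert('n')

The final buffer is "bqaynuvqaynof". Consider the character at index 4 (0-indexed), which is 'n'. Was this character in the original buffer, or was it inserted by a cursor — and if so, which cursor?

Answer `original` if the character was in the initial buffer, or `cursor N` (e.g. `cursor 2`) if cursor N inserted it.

After op 1 (move_right): buffer="buvof" (len 5), cursors c1@1 c2@3, authorship .....
After op 2 (insert('q')): buffer="bquvqof" (len 7), cursors c1@2 c2@5, authorship .1..2..
After op 3 (insert('a')): buffer="bqauvqaof" (len 9), cursors c1@3 c2@7, authorship .11..22..
After op 4 (insert('y')): buffer="bqayuvqayof" (len 11), cursors c1@4 c2@9, authorship .111..222..
After op 5 (insert('n')): buffer="bqaynuvqaynof" (len 13), cursors c1@5 c2@11, authorship .1111..2222..
Authorship (.=original, N=cursor N): . 1 1 1 1 . . 2 2 2 2 . .
Index 4: author = 1

Answer: cursor 1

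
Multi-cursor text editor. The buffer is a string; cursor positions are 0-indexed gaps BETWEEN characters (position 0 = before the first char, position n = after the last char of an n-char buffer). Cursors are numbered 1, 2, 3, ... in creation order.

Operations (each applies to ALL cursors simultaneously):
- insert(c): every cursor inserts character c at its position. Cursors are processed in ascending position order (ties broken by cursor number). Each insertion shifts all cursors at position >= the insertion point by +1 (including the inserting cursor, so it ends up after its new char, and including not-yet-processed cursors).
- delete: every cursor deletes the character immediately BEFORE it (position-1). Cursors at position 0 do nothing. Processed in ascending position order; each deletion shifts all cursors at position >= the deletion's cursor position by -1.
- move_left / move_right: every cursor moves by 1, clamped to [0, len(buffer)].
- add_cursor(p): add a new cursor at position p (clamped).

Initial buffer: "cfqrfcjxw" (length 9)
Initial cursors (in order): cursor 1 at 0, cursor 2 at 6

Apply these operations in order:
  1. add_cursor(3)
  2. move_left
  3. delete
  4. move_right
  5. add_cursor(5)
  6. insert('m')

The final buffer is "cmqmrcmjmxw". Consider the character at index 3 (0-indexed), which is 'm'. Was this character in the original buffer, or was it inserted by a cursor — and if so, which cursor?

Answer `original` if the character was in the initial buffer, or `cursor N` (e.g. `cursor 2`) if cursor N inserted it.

Answer: cursor 3

Derivation:
After op 1 (add_cursor(3)): buffer="cfqrfcjxw" (len 9), cursors c1@0 c3@3 c2@6, authorship .........
After op 2 (move_left): buffer="cfqrfcjxw" (len 9), cursors c1@0 c3@2 c2@5, authorship .........
After op 3 (delete): buffer="cqrcjxw" (len 7), cursors c1@0 c3@1 c2@3, authorship .......
After op 4 (move_right): buffer="cqrcjxw" (len 7), cursors c1@1 c3@2 c2@4, authorship .......
After op 5 (add_cursor(5)): buffer="cqrcjxw" (len 7), cursors c1@1 c3@2 c2@4 c4@5, authorship .......
After op 6 (insert('m')): buffer="cmqmrcmjmxw" (len 11), cursors c1@2 c3@4 c2@7 c4@9, authorship .1.3..2.4..
Authorship (.=original, N=cursor N): . 1 . 3 . . 2 . 4 . .
Index 3: author = 3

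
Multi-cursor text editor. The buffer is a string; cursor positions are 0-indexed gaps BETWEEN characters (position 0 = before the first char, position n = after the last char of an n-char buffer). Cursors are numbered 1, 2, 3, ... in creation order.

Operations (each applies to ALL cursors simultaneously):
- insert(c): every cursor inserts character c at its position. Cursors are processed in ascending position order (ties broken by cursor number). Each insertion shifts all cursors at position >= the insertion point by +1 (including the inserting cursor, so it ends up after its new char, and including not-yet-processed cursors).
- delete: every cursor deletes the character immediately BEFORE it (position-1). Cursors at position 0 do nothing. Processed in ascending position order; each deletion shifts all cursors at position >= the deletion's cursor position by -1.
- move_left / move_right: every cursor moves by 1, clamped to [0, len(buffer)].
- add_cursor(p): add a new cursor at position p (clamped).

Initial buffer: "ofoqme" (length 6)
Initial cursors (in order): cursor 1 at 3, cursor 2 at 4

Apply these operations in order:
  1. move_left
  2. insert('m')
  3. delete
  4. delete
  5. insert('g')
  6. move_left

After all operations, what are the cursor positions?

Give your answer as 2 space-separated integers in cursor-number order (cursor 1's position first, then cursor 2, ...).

After op 1 (move_left): buffer="ofoqme" (len 6), cursors c1@2 c2@3, authorship ......
After op 2 (insert('m')): buffer="ofmomqme" (len 8), cursors c1@3 c2@5, authorship ..1.2...
After op 3 (delete): buffer="ofoqme" (len 6), cursors c1@2 c2@3, authorship ......
After op 4 (delete): buffer="oqme" (len 4), cursors c1@1 c2@1, authorship ....
After op 5 (insert('g')): buffer="oggqme" (len 6), cursors c1@3 c2@3, authorship .12...
After op 6 (move_left): buffer="oggqme" (len 6), cursors c1@2 c2@2, authorship .12...

Answer: 2 2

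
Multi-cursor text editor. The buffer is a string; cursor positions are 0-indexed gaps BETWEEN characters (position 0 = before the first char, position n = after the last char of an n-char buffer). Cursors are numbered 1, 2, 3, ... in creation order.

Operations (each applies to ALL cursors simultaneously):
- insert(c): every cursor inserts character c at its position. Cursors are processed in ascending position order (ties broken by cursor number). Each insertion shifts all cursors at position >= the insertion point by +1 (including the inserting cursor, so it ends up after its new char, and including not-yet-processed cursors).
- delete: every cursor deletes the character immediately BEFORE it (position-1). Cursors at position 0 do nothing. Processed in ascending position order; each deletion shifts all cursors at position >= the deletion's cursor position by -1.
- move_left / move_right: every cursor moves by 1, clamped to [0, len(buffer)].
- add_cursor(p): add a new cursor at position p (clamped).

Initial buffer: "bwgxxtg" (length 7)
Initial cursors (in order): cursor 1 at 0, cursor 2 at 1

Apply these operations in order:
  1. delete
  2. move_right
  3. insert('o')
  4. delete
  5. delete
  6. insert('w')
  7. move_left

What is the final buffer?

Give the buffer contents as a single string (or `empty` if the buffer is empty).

Answer: wwgxxtg

Derivation:
After op 1 (delete): buffer="wgxxtg" (len 6), cursors c1@0 c2@0, authorship ......
After op 2 (move_right): buffer="wgxxtg" (len 6), cursors c1@1 c2@1, authorship ......
After op 3 (insert('o')): buffer="woogxxtg" (len 8), cursors c1@3 c2@3, authorship .12.....
After op 4 (delete): buffer="wgxxtg" (len 6), cursors c1@1 c2@1, authorship ......
After op 5 (delete): buffer="gxxtg" (len 5), cursors c1@0 c2@0, authorship .....
After op 6 (insert('w')): buffer="wwgxxtg" (len 7), cursors c1@2 c2@2, authorship 12.....
After op 7 (move_left): buffer="wwgxxtg" (len 7), cursors c1@1 c2@1, authorship 12.....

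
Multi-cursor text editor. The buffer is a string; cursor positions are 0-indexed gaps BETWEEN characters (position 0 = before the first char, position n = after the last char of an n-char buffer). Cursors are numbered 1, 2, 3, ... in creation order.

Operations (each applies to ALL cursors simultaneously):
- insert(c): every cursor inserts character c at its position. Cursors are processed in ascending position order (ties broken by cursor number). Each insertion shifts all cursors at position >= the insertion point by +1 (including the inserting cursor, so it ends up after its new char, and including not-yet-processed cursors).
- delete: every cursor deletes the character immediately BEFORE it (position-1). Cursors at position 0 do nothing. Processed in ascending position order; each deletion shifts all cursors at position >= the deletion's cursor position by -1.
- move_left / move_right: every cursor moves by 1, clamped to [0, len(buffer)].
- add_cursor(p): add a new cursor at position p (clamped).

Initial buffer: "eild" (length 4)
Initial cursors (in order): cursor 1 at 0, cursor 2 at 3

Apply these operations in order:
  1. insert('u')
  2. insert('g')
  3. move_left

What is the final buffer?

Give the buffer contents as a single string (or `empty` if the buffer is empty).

Answer: ugeilugd

Derivation:
After op 1 (insert('u')): buffer="ueilud" (len 6), cursors c1@1 c2@5, authorship 1...2.
After op 2 (insert('g')): buffer="ugeilugd" (len 8), cursors c1@2 c2@7, authorship 11...22.
After op 3 (move_left): buffer="ugeilugd" (len 8), cursors c1@1 c2@6, authorship 11...22.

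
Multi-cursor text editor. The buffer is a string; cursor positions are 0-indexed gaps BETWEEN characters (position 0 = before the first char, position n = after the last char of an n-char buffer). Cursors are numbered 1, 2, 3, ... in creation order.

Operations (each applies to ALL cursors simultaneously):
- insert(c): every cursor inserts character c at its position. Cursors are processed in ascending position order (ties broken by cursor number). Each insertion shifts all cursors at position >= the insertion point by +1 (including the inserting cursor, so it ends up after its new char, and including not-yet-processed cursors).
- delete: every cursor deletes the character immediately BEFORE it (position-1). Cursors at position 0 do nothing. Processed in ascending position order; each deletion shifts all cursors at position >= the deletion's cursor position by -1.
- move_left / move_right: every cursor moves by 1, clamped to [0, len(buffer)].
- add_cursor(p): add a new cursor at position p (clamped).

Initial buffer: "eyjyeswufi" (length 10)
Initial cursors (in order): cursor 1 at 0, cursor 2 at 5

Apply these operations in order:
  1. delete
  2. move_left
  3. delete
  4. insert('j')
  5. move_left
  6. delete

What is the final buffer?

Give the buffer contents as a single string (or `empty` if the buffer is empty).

After op 1 (delete): buffer="eyjyswufi" (len 9), cursors c1@0 c2@4, authorship .........
After op 2 (move_left): buffer="eyjyswufi" (len 9), cursors c1@0 c2@3, authorship .........
After op 3 (delete): buffer="eyyswufi" (len 8), cursors c1@0 c2@2, authorship ........
After op 4 (insert('j')): buffer="jeyjyswufi" (len 10), cursors c1@1 c2@4, authorship 1..2......
After op 5 (move_left): buffer="jeyjyswufi" (len 10), cursors c1@0 c2@3, authorship 1..2......
After op 6 (delete): buffer="jejyswufi" (len 9), cursors c1@0 c2@2, authorship 1.2......

Answer: jejyswufi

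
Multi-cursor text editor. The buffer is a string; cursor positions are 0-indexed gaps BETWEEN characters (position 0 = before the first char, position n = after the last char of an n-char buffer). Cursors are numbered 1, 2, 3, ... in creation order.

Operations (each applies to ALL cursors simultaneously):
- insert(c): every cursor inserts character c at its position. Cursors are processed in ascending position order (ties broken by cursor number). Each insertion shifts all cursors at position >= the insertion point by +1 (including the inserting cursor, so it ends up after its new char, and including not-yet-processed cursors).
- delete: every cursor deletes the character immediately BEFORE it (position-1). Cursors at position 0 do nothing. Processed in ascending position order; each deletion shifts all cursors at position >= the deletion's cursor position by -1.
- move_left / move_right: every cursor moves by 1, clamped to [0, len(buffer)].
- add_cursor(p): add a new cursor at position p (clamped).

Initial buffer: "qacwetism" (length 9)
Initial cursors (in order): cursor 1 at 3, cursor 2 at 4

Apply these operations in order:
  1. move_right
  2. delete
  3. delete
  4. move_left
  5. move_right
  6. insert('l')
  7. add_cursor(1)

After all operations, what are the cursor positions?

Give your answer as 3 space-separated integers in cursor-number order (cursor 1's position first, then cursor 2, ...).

After op 1 (move_right): buffer="qacwetism" (len 9), cursors c1@4 c2@5, authorship .........
After op 2 (delete): buffer="qactism" (len 7), cursors c1@3 c2@3, authorship .......
After op 3 (delete): buffer="qtism" (len 5), cursors c1@1 c2@1, authorship .....
After op 4 (move_left): buffer="qtism" (len 5), cursors c1@0 c2@0, authorship .....
After op 5 (move_right): buffer="qtism" (len 5), cursors c1@1 c2@1, authorship .....
After op 6 (insert('l')): buffer="qlltism" (len 7), cursors c1@3 c2@3, authorship .12....
After op 7 (add_cursor(1)): buffer="qlltism" (len 7), cursors c3@1 c1@3 c2@3, authorship .12....

Answer: 3 3 1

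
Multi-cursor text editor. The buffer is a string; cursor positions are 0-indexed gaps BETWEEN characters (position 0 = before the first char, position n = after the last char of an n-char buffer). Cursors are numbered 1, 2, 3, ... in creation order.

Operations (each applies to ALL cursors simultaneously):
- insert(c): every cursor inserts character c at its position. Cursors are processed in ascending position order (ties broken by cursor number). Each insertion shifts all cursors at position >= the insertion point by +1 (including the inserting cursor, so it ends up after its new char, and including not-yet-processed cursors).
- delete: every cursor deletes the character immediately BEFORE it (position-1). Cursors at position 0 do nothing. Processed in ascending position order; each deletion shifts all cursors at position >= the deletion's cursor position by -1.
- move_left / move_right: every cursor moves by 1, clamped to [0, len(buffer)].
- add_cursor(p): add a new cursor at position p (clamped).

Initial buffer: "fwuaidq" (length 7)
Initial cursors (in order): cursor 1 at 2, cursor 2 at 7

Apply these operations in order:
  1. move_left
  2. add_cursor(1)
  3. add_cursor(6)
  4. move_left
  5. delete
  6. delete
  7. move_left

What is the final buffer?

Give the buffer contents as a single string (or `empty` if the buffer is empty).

After op 1 (move_left): buffer="fwuaidq" (len 7), cursors c1@1 c2@6, authorship .......
After op 2 (add_cursor(1)): buffer="fwuaidq" (len 7), cursors c1@1 c3@1 c2@6, authorship .......
After op 3 (add_cursor(6)): buffer="fwuaidq" (len 7), cursors c1@1 c3@1 c2@6 c4@6, authorship .......
After op 4 (move_left): buffer="fwuaidq" (len 7), cursors c1@0 c3@0 c2@5 c4@5, authorship .......
After op 5 (delete): buffer="fwudq" (len 5), cursors c1@0 c3@0 c2@3 c4@3, authorship .....
After op 6 (delete): buffer="fdq" (len 3), cursors c1@0 c3@0 c2@1 c4@1, authorship ...
After op 7 (move_left): buffer="fdq" (len 3), cursors c1@0 c2@0 c3@0 c4@0, authorship ...

Answer: fdq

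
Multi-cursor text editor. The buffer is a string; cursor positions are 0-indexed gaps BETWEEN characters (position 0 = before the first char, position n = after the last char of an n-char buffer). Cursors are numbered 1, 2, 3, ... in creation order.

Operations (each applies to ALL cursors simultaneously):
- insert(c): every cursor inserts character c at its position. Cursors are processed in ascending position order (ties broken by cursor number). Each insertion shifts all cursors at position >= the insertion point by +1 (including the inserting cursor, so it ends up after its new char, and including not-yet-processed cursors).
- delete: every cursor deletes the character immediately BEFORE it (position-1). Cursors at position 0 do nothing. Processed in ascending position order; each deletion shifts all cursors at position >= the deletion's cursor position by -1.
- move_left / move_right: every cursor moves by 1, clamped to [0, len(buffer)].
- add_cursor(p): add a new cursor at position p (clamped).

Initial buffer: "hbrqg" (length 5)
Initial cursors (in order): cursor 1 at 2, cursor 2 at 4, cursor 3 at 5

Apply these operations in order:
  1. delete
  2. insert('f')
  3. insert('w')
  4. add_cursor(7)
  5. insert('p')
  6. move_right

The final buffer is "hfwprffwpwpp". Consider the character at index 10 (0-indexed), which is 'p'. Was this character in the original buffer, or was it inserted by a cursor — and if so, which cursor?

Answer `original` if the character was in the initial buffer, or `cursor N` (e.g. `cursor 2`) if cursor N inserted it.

After op 1 (delete): buffer="hr" (len 2), cursors c1@1 c2@2 c3@2, authorship ..
After op 2 (insert('f')): buffer="hfrff" (len 5), cursors c1@2 c2@5 c3@5, authorship .1.23
After op 3 (insert('w')): buffer="hfwrffww" (len 8), cursors c1@3 c2@8 c3@8, authorship .11.2323
After op 4 (add_cursor(7)): buffer="hfwrffww" (len 8), cursors c1@3 c4@7 c2@8 c3@8, authorship .11.2323
After op 5 (insert('p')): buffer="hfwprffwpwpp" (len 12), cursors c1@4 c4@9 c2@12 c3@12, authorship .111.2324323
After op 6 (move_right): buffer="hfwprffwpwpp" (len 12), cursors c1@5 c4@10 c2@12 c3@12, authorship .111.2324323
Authorship (.=original, N=cursor N): . 1 1 1 . 2 3 2 4 3 2 3
Index 10: author = 2

Answer: cursor 2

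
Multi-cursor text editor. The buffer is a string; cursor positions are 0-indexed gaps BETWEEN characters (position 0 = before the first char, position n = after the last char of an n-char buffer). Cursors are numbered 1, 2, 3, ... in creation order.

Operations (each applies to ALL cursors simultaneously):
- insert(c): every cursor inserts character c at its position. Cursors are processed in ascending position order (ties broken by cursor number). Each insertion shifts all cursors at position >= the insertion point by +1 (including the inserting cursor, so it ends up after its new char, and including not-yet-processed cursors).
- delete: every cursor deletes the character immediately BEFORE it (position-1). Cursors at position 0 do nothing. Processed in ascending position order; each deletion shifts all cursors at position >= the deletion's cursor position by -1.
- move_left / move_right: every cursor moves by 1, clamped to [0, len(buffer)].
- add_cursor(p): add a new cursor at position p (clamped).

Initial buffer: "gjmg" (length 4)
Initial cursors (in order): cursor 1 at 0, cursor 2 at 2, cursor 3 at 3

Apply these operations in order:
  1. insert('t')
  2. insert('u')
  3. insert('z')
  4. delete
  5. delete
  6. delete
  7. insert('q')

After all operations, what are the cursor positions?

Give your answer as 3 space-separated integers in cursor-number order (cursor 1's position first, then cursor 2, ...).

After op 1 (insert('t')): buffer="tgjtmtg" (len 7), cursors c1@1 c2@4 c3@6, authorship 1..2.3.
After op 2 (insert('u')): buffer="tugjtumtug" (len 10), cursors c1@2 c2@6 c3@9, authorship 11..22.33.
After op 3 (insert('z')): buffer="tuzgjtuzmtuzg" (len 13), cursors c1@3 c2@8 c3@12, authorship 111..222.333.
After op 4 (delete): buffer="tugjtumtug" (len 10), cursors c1@2 c2@6 c3@9, authorship 11..22.33.
After op 5 (delete): buffer="tgjtmtg" (len 7), cursors c1@1 c2@4 c3@6, authorship 1..2.3.
After op 6 (delete): buffer="gjmg" (len 4), cursors c1@0 c2@2 c3@3, authorship ....
After op 7 (insert('q')): buffer="qgjqmqg" (len 7), cursors c1@1 c2@4 c3@6, authorship 1..2.3.

Answer: 1 4 6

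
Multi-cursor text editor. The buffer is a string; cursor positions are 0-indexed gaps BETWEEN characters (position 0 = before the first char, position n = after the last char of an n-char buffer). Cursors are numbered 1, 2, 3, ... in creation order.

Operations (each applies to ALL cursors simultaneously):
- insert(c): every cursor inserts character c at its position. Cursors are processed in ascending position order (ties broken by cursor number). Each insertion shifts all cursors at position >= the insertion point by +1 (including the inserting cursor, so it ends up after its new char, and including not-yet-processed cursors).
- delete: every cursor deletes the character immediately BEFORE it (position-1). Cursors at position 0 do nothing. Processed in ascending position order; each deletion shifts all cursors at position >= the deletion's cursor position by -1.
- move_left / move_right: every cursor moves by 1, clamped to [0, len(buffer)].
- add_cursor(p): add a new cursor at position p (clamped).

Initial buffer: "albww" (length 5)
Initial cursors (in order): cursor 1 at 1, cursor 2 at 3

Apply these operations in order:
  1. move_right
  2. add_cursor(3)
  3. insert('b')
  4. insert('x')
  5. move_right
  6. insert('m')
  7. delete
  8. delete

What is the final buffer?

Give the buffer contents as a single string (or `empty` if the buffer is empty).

Answer: albxbxbx

Derivation:
After op 1 (move_right): buffer="albww" (len 5), cursors c1@2 c2@4, authorship .....
After op 2 (add_cursor(3)): buffer="albww" (len 5), cursors c1@2 c3@3 c2@4, authorship .....
After op 3 (insert('b')): buffer="albbbwbw" (len 8), cursors c1@3 c3@5 c2@7, authorship ..1.3.2.
After op 4 (insert('x')): buffer="albxbbxwbxw" (len 11), cursors c1@4 c3@7 c2@10, authorship ..11.33.22.
After op 5 (move_right): buffer="albxbbxwbxw" (len 11), cursors c1@5 c3@8 c2@11, authorship ..11.33.22.
After op 6 (insert('m')): buffer="albxbmbxwmbxwm" (len 14), cursors c1@6 c3@10 c2@14, authorship ..11.133.322.2
After op 7 (delete): buffer="albxbbxwbxw" (len 11), cursors c1@5 c3@8 c2@11, authorship ..11.33.22.
After op 8 (delete): buffer="albxbxbx" (len 8), cursors c1@4 c3@6 c2@8, authorship ..113322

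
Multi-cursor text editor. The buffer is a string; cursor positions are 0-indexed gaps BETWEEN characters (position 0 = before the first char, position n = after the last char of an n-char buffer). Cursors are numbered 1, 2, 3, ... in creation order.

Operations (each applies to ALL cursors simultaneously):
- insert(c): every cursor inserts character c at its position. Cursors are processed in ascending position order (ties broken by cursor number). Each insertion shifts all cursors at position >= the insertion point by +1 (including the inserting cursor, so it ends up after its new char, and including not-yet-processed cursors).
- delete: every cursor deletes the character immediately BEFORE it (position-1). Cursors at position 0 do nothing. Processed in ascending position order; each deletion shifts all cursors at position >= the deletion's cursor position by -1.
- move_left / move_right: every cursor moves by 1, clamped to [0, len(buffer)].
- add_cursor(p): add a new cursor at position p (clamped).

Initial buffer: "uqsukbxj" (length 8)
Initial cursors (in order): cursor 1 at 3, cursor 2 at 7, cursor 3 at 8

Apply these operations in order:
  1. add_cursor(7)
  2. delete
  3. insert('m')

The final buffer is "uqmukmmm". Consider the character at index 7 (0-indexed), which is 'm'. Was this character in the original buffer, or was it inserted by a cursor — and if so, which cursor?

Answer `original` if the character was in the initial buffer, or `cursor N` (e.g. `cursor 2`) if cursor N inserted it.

After op 1 (add_cursor(7)): buffer="uqsukbxj" (len 8), cursors c1@3 c2@7 c4@7 c3@8, authorship ........
After op 2 (delete): buffer="uquk" (len 4), cursors c1@2 c2@4 c3@4 c4@4, authorship ....
After op 3 (insert('m')): buffer="uqmukmmm" (len 8), cursors c1@3 c2@8 c3@8 c4@8, authorship ..1..234
Authorship (.=original, N=cursor N): . . 1 . . 2 3 4
Index 7: author = 4

Answer: cursor 4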